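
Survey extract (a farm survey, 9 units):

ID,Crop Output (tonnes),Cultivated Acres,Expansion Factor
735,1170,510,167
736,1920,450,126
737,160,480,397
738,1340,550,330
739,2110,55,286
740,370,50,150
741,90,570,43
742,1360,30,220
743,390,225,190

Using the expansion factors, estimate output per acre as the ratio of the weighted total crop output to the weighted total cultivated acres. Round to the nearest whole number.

3

Σ wᵢ·y = 1170×167 + 1920×126 + 160×397 + 1340×330 + 2110×286 + 370×150 + 90×43 + 1360×220 + 390×190
  = 195390 + 241920 + 63520 + 442200 + 603460 + 55500 + 3870 + 299200 + 74100 = 1979160
Σ wᵢ·x = 611020
Ratio = 1979160 / 611020 = 3.2391084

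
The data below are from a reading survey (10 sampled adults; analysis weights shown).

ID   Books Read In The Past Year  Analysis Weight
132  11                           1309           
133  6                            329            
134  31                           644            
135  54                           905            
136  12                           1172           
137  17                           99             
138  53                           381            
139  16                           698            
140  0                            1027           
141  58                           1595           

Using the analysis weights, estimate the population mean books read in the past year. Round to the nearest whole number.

28

Weighted sum = 11×1309 + 6×329 + 31×644 + 54×905 + 12×1172 + 17×99 + 53×381 + 16×698 + 0×1027 + 58×1595
  = 14399 + 1974 + 19964 + 48870 + 14064 + 1683 + 20193 + 11168 + 0 + 92510 = 224825
Sum of weights = 1309 + 329 + 644 + 905 + 1172 + 99 + 381 + 698 + 1027 + 1595 = 8159
Weighted mean = 224825 / 8159 = 27.55546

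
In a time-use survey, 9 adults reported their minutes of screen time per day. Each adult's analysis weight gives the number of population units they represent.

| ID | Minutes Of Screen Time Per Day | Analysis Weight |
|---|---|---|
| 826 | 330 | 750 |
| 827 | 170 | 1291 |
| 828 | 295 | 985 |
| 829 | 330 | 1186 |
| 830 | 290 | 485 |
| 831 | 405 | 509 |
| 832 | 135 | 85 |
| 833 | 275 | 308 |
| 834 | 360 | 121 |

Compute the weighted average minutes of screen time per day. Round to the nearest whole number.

286

Weighted sum = 330×750 + 170×1291 + 295×985 + 330×1186 + 290×485 + 405×509 + 135×85 + 275×308 + 360×121
  = 247500 + 219470 + 290575 + 391380 + 140650 + 206145 + 11475 + 84700 + 43560 = 1635455
Sum of weights = 750 + 1291 + 985 + 1186 + 485 + 509 + 85 + 308 + 121 = 5720
Weighted mean = 1635455 / 5720 = 285.91871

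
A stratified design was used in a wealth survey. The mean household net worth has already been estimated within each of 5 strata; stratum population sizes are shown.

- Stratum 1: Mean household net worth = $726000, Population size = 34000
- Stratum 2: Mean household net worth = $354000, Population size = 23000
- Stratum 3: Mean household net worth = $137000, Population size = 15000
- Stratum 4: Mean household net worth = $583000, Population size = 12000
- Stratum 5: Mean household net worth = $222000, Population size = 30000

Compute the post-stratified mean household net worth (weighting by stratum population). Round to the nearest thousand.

426000

Σ Nₕ·x̄ₕ = 48537000000
Σ Nₕ = 34000 + 23000 + 15000 + 12000 + 30000 = 114000
Overall mean = 48537000000 / 114000 = 425763.16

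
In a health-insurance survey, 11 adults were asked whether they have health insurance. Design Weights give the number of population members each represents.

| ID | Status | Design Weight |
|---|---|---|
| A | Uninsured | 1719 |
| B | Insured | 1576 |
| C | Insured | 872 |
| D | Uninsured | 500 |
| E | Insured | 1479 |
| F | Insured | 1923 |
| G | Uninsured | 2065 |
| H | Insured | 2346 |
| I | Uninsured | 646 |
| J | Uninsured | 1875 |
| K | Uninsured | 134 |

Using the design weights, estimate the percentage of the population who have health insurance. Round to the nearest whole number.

Sum of weights for 'Insured' = 1576 + 872 + 1479 + 1923 + 2346 = 8196
Total weight = 15135
Weighted proportion = 8196 / 15135 = 0.54152626 → 54.152626%

54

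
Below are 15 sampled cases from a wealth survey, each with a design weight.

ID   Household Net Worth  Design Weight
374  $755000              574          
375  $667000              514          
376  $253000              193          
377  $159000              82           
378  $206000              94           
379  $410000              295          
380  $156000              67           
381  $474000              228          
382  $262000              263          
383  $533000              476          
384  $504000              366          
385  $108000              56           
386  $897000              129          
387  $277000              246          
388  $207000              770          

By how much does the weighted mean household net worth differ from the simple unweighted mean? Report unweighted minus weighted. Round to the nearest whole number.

Unweighted sum = 5868000
Unweighted mean = 5868000 / 15 = 391200
Weighted sum = 1953284000
Sum of weights = 4353
Weighted mean = 1953284000 / 4353 = 448721.34
Difference (unweighted minus weighted) = -57521.342

-57521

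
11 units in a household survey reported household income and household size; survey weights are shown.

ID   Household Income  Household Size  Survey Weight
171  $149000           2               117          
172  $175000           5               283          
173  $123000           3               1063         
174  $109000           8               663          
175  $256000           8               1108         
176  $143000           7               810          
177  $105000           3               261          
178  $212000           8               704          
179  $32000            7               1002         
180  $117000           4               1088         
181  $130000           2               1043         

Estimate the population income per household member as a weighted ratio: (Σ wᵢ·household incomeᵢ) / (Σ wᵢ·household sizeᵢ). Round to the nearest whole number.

25617

Σ wᵢ·y = 149000×117 + 175000×283 + 123000×1063 + 109000×663 + 256000×1108 + 143000×810 + 105000×261 + 212000×704 + 32000×1002 + 117000×1088 + 130000×1043
  = 17433000 + 49525000 + 130749000 + 72267000 + 283648000 + 115830000 + 27405000 + 149248000 + 32064000 + 127296000 + 135590000 = 1141055000
Σ wᵢ·x = 2×117 + 5×283 + 3×1063 + 8×663 + 8×1108 + 7×810 + 3×261 + 8×704 + 7×1002 + 4×1088 + 2×1043
  = 234 + 1415 + 3189 + 5304 + 8864 + 5670 + 783 + 5632 + 7014 + 4352 + 2086 = 44543
Ratio = 1141055000 / 44543 = 25616.932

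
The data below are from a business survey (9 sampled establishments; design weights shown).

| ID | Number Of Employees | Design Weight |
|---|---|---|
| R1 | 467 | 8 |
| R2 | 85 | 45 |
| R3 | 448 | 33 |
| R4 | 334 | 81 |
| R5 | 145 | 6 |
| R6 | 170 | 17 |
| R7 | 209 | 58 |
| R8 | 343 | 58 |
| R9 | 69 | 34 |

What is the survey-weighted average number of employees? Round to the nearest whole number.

Weighted sum = 467×8 + 85×45 + 448×33 + 334×81 + 145×6 + 170×17 + 209×58 + 343×58 + 69×34
  = 3736 + 3825 + 14784 + 27054 + 870 + 2890 + 12122 + 19894 + 2346 = 87521
Sum of weights = 8 + 45 + 33 + 81 + 6 + 17 + 58 + 58 + 34 = 340
Weighted mean = 87521 / 340 = 257.41471

257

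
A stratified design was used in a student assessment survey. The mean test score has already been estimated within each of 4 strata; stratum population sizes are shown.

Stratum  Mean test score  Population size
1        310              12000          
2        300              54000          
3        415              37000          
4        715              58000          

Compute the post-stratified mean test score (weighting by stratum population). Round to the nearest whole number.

Σ Nₕ·x̄ₕ = 310×12000 + 300×54000 + 415×37000 + 715×58000
  = 3720000 + 16200000 + 15355000 + 41470000 = 76745000
Σ Nₕ = 12000 + 54000 + 37000 + 58000 = 161000
Overall mean = 76745000 / 161000 = 476.67702

477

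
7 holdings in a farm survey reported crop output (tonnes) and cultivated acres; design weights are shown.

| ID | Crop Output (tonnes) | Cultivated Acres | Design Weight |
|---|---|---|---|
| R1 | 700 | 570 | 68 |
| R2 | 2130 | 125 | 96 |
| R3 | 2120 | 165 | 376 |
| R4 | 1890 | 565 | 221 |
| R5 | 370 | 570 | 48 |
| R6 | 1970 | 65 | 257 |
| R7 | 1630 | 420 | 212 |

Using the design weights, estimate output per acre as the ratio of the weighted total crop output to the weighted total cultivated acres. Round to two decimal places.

Σ wᵢ·y = 700×68 + 2130×96 + 2120×376 + 1890×221 + 370×48 + 1970×257 + 1630×212
  = 47600 + 204480 + 797120 + 417690 + 17760 + 506290 + 345560 = 2336500
Σ wᵢ·x = 570×68 + 125×96 + 165×376 + 565×221 + 570×48 + 65×257 + 420×212
  = 370770
Ratio = 2336500 / 370770 = 6.3017504

6.30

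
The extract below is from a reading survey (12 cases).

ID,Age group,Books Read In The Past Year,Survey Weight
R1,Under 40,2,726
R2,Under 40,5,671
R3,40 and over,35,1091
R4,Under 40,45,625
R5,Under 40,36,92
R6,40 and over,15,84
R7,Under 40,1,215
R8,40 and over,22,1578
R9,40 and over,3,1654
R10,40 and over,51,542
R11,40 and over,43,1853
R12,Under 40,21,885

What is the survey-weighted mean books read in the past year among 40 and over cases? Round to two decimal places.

40 and over rows: R3, R6, R8, R9, R10, R11
Weighted sum = 35×1091 + 15×84 + 22×1578 + 3×1654 + 51×542 + 43×1853
  = 38185 + 1260 + 34716 + 4962 + 27642 + 79679 = 186444
Sum of weights = 6802
Weighted mean = 186444 / 6802 = 27.410173

27.41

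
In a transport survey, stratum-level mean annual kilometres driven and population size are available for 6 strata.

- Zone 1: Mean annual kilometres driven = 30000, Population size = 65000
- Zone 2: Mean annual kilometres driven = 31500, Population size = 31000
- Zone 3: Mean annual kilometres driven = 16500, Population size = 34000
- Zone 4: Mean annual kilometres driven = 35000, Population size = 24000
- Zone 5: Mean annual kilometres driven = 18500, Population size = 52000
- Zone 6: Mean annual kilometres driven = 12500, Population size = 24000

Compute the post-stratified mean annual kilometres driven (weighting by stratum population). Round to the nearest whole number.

24302

Σ Nₕ·x̄ₕ = 30000×65000 + 31500×31000 + 16500×34000 + 35000×24000 + 18500×52000 + 12500×24000
  = 5589500000
Σ Nₕ = 230000
Overall mean = 5589500000 / 230000 = 24302.174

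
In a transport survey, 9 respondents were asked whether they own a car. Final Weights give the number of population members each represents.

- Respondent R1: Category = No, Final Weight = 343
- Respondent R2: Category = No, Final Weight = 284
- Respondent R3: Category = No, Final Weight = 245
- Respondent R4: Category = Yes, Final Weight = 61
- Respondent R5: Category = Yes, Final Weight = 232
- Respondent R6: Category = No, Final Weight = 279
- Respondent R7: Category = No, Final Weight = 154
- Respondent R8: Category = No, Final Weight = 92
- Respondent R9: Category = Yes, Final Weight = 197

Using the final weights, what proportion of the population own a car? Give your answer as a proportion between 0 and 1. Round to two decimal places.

0.26

Sum of weights for 'Yes' = 61 + 232 + 197 = 490
Total weight = 343 + 284 + 245 + 61 + 232 + 279 + 154 + 92 + 197 = 1887
Weighted proportion = 490 / 1887 = 0.25967144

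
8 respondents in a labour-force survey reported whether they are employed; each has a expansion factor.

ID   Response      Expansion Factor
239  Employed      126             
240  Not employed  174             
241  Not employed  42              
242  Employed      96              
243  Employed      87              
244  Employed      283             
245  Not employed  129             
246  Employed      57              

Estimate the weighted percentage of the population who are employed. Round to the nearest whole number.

Sum of weights for 'Employed' = 126 + 96 + 87 + 283 + 57 = 649
Total weight = 126 + 174 + 42 + 96 + 87 + 283 + 129 + 57 = 994
Weighted proportion = 649 / 994 = 0.65291751 → 65.291751%

65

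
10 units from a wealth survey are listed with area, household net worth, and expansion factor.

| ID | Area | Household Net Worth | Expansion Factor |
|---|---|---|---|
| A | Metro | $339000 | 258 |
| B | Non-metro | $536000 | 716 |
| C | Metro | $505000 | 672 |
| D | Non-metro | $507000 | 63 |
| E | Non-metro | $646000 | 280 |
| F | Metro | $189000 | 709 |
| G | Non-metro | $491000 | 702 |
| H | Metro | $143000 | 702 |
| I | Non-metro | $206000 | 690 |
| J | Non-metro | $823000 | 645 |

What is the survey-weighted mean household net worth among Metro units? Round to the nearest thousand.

282000

Metro rows: A, C, F, H
Weighted sum = 661209000
Sum of weights = 258 + 672 + 709 + 702 = 2341
Weighted mean = 661209000 / 2341 = 282447.24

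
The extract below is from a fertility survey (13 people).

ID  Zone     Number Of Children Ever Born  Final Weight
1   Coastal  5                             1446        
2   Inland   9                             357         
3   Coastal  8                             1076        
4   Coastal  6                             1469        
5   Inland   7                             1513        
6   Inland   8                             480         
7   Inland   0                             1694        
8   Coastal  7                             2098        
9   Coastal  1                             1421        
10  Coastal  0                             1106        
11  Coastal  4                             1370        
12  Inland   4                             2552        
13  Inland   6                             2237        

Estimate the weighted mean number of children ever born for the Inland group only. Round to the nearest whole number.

5

Inland rows: 2, 5, 6, 7, 12, 13
Weighted sum = 9×357 + 7×1513 + 8×480 + 0×1694 + 4×2552 + 6×2237
  = 3213 + 10591 + 3840 + 0 + 10208 + 13422 = 41274
Sum of weights = 357 + 1513 + 480 + 1694 + 2552 + 2237 = 8833
Weighted mean = 41274 / 8833 = 4.6727046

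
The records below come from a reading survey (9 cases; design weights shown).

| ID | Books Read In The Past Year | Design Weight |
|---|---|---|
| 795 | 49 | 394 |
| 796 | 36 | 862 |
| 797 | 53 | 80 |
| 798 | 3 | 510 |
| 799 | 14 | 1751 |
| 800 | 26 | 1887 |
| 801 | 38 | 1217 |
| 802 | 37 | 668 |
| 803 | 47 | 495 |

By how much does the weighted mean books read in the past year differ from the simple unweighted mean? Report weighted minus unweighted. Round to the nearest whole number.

-5

Unweighted sum = 49 + 36 + 53 + 3 + 14 + 26 + 38 + 37 + 47 = 303
Unweighted mean = 303 / 9 = 33.666667
Weighted sum = 49×394 + 36×862 + 53×80 + 3×510 + 14×1751 + 26×1887 + 38×1217 + 37×668 + 47×495
  = 223911
Sum of weights = 394 + 862 + 80 + 510 + 1751 + 1887 + 1217 + 668 + 495 = 7864
Weighted mean = 223911 / 7864 = 28.472915
Difference (weighted minus unweighted) = -5.1937521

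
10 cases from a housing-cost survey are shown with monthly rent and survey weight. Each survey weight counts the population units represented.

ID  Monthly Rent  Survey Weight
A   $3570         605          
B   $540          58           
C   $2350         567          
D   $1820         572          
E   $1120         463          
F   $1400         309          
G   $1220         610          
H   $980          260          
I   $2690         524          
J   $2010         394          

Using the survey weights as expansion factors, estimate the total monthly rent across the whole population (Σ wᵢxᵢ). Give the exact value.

Weighted total = 3570×605 + 540×58 + 2350×567 + 1820×572 + 1120×463 + 1400×309 + 1220×610 + 980×260 + 2690×524 + 2010×394
  = 2159850 + 31320 + 1332450 + 1041040 + 518560 + 432600 + 744200 + 254800 + 1409560 + 791940 = 8716320

8716320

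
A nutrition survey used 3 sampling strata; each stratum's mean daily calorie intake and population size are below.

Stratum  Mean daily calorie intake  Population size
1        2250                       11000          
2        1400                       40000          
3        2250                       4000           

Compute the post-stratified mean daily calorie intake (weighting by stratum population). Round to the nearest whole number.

Σ Nₕ·x̄ₕ = 2250×11000 + 1400×40000 + 2250×4000
  = 24750000 + 56000000 + 9000000 = 89750000
Σ Nₕ = 11000 + 40000 + 4000 = 55000
Overall mean = 89750000 / 55000 = 1631.8182

1632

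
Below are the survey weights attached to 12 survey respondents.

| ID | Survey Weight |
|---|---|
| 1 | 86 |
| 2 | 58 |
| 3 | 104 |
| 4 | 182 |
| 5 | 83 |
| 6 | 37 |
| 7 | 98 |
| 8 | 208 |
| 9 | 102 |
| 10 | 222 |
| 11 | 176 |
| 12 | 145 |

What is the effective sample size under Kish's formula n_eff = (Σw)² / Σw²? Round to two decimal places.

9.90

Σ wᵢ = 86 + 58 + 104 + 182 + 83 + 37 + 98 + 208 + 102 + 222 + 176 + 145 = 1501
Σ wᵢ² = 227515
n_eff = 1501² / 227515 = 2253001 / 227515 = 9.9026482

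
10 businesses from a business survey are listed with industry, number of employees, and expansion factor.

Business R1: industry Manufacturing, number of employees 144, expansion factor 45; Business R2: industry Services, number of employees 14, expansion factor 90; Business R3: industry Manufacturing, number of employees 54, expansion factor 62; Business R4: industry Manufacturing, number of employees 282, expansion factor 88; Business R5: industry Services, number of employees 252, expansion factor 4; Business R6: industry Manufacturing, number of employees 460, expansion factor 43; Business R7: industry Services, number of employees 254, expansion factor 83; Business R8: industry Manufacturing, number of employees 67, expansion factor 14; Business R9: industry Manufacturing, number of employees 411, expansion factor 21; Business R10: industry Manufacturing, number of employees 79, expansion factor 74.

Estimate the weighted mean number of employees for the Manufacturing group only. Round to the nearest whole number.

201

Manufacturing rows: R1, R3, R4, R6, R8, R9, R10
Weighted sum = 69839
Sum of weights = 45 + 62 + 88 + 43 + 14 + 21 + 74 = 347
Weighted mean = 69839 / 347 = 201.26513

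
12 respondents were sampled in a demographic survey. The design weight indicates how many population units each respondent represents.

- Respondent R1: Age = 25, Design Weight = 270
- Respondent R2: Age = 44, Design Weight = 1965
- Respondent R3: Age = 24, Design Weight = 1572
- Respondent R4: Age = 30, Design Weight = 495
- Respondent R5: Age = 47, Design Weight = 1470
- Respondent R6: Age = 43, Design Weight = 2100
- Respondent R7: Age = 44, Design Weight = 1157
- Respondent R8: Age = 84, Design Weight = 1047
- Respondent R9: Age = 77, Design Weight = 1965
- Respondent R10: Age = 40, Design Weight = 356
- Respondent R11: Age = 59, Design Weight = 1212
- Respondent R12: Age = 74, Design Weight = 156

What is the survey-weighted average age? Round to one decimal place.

50.3

Weighted sum = 25×270 + 44×1965 + 24×1572 + 30×495 + 47×1470 + 43×2100 + 44×1157 + 84×1047 + 77×1965 + 40×356 + 59×1212 + 74×156
  = 692631
Sum of weights = 270 + 1965 + 1572 + 495 + 1470 + 2100 + 1157 + 1047 + 1965 + 356 + 1212 + 156 = 13765
Weighted mean = 692631 / 13765 = 50.318271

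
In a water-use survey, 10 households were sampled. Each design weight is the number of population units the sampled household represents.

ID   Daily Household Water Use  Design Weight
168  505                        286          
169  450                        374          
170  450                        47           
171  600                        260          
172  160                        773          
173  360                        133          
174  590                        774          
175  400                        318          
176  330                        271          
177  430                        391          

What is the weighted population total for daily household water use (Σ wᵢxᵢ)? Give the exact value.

Weighted total = 505×286 + 450×374 + 450×47 + 600×260 + 160×773 + 360×133 + 590×774 + 400×318 + 330×271 + 430×391
  = 144430 + 168300 + 21150 + 156000 + 123680 + 47880 + 456660 + 127200 + 89430 + 168130 = 1502860

1502860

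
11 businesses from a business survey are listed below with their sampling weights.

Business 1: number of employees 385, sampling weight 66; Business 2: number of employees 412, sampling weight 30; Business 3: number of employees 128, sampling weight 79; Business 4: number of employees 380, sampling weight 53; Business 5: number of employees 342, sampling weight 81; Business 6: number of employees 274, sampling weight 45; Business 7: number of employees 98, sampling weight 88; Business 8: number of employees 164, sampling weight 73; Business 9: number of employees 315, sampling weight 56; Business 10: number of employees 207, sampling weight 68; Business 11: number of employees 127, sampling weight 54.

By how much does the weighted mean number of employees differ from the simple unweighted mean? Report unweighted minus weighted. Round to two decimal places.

Unweighted sum = 385 + 412 + 128 + 380 + 342 + 274 + 98 + 164 + 315 + 207 + 127 = 2832
Unweighted mean = 2832 / 11 = 257.45455
Weighted sum = 385×66 + 412×30 + 128×79 + 380×53 + 342×81 + 274×45 + 98×88 + 164×73 + 315×56 + 207×68 + 127×54
  = 25410 + 12360 + 10112 + 20140 + 27702 + 12330 + 8624 + 11972 + 17640 + 14076 + 6858 = 167224
Sum of weights = 66 + 30 + 79 + 53 + 81 + 45 + 88 + 73 + 56 + 68 + 54 = 693
Weighted mean = 167224 / 693 = 241.30447
Difference (unweighted minus weighted) = 16.150072

16.15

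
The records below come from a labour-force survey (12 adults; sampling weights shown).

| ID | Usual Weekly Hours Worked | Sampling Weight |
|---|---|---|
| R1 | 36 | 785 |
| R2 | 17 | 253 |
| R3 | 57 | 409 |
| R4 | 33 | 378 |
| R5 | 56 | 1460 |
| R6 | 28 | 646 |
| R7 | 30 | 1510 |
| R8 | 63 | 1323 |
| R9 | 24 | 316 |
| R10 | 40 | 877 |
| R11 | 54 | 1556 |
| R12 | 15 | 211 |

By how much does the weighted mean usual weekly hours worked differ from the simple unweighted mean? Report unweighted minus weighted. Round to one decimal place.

Unweighted sum = 453
Unweighted mean = 453 / 12 = 37.75
Weighted sum = 36×785 + 17×253 + 57×409 + 33×378 + 56×1460 + 28×646 + 30×1510 + 63×1323 + 24×316 + 40×877 + 54×1556 + 15×211
  = 28260 + 4301 + 23313 + 12474 + 81760 + 18088 + 45300 + 83349 + 7584 + 35080 + 84024 + 3165 = 426698
Sum of weights = 785 + 253 + 409 + 378 + 1460 + 646 + 1510 + 1323 + 316 + 877 + 1556 + 211 = 9724
Weighted mean = 426698 / 9724 = 43.880913
Difference (unweighted minus weighted) = -6.1309132

-6.1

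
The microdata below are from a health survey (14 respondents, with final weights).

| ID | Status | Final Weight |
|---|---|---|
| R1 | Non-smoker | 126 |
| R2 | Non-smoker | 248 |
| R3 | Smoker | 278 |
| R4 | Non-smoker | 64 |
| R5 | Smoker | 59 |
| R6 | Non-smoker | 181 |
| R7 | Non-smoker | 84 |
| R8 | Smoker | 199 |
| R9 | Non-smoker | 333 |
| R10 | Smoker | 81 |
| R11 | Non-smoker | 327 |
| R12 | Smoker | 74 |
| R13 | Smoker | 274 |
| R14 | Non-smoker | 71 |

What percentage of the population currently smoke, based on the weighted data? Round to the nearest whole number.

Sum of weights for 'Smoker' = 278 + 59 + 199 + 81 + 74 + 274 = 965
Total weight = 2399
Weighted proportion = 965 / 2399 = 0.40225094 → 40.225094%

40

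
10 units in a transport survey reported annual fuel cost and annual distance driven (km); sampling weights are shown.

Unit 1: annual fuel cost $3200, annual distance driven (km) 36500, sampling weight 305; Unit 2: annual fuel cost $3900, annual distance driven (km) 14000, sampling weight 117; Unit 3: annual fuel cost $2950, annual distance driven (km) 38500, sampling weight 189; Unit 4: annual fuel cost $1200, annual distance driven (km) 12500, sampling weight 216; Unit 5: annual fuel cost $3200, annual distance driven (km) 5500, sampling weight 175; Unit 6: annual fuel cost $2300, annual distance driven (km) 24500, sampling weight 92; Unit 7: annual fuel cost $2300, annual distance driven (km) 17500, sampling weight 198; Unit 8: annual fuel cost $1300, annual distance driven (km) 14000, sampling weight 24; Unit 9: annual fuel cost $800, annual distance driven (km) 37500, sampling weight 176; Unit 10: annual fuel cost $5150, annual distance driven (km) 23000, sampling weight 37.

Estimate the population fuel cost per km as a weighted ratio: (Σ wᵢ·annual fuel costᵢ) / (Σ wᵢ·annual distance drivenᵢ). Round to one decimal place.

Σ wᵢ·y = 3200×305 + 3900×117 + 2950×189 + 1200×216 + 3200×175 + 2300×92 + 2300×198 + 1300×24 + 800×176 + 5150×37
  = 976000 + 456300 + 557550 + 259200 + 560000 + 211600 + 455400 + 31200 + 140800 + 190550 = 3838600
Σ wᵢ·x = 36500×305 + 14000×117 + 38500×189 + 12500×216 + 5500×175 + 24500×92 + 17500×198 + 14000×24 + 37500×176 + 23000×37
  = 11132500 + 1638000 + 7276500 + 2700000 + 962500 + 2254000 + 3465000 + 336000 + 6600000 + 851000 = 37215500
Ratio = 3838600 / 37215500 = 0.10314519

0.1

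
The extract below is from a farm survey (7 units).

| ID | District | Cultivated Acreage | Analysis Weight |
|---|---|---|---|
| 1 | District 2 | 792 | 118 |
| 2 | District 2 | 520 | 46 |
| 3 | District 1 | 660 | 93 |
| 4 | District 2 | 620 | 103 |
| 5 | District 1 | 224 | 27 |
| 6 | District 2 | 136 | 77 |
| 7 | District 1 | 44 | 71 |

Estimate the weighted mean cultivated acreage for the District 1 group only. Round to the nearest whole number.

District 1 rows: 3, 5, 7
Weighted sum = 660×93 + 224×27 + 44×71
  = 70552
Sum of weights = 93 + 27 + 71 = 191
Weighted mean = 70552 / 191 = 369.3822

369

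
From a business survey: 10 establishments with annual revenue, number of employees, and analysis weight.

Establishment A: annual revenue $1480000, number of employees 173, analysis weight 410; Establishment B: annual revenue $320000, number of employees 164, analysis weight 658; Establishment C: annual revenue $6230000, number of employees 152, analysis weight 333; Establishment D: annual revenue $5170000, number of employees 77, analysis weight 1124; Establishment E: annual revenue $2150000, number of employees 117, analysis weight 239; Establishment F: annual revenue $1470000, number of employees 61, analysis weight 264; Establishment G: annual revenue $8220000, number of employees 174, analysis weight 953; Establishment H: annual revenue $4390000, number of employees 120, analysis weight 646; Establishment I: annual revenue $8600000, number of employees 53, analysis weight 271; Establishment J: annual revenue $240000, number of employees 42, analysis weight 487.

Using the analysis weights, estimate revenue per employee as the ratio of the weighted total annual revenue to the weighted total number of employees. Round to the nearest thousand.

Σ wᵢ·y = 1480000×410 + 320000×658 + 6230000×333 + 5170000×1124 + 2150000×239 + 1470000×264 + 8220000×953 + 4390000×646 + 8600000×271 + 240000×487
  = 606800000 + 210560000 + 2074590000 + 5811080000 + 513850000 + 388080000 + 7833660000 + 2835940000 + 2330600000 + 116880000 = 22722040000
Σ wᵢ·x = 173×410 + 164×658 + 152×333 + 77×1124 + 117×239 + 61×264 + 174×953 + 120×646 + 53×271 + 42×487
  = 638232
Ratio = 22722040000 / 638232 = 35601.537

36000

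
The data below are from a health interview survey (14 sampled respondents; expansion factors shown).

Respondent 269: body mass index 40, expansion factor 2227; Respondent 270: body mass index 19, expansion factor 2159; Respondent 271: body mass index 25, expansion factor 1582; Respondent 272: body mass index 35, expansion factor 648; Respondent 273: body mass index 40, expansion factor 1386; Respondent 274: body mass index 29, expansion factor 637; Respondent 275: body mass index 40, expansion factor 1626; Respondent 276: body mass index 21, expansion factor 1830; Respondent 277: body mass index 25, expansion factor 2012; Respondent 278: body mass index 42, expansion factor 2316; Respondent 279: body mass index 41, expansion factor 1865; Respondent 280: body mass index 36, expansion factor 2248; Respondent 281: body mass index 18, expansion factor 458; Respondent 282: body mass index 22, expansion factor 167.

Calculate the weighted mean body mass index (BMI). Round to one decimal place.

Weighted sum = 686597
Sum of weights = 21161
Weighted mean = 686597 / 21161 = 32.44634

32.4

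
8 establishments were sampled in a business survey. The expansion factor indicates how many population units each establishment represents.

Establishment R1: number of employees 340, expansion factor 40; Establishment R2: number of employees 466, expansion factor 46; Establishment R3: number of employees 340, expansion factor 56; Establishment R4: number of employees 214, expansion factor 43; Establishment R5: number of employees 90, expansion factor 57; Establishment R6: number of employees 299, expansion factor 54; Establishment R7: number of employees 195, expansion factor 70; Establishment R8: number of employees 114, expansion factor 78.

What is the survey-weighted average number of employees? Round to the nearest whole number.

241

Weighted sum = 340×40 + 466×46 + 340×56 + 214×43 + 90×57 + 299×54 + 195×70 + 114×78
  = 107096
Sum of weights = 40 + 46 + 56 + 43 + 57 + 54 + 70 + 78 = 444
Weighted mean = 107096 / 444 = 241.20721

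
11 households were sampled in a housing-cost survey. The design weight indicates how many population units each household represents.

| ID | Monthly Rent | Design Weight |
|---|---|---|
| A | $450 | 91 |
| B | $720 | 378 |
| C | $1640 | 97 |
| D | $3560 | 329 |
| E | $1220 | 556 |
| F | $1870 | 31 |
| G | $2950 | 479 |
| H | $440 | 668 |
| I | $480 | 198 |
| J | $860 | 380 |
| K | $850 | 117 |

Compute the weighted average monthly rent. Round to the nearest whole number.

1386

Weighted sum = 450×91 + 720×378 + 1640×97 + 3560×329 + 1220×556 + 1870×31 + 2950×479 + 440×668 + 480×198 + 860×380 + 850×117
  = 40950 + 272160 + 159080 + 1171240 + 678320 + 57970 + 1413050 + 293920 + 95040 + 326800 + 99450 = 4607980
Sum of weights = 3324
Weighted mean = 4607980 / 3324 = 1386.2756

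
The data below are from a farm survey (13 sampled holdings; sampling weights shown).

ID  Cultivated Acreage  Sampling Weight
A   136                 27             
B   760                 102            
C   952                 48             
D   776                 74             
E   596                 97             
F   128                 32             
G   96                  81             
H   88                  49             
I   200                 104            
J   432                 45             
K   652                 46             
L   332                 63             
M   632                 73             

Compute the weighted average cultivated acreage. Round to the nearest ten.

Weighted sum = 395592
Sum of weights = 841
Weighted mean = 395592 / 841 = 470.38288

470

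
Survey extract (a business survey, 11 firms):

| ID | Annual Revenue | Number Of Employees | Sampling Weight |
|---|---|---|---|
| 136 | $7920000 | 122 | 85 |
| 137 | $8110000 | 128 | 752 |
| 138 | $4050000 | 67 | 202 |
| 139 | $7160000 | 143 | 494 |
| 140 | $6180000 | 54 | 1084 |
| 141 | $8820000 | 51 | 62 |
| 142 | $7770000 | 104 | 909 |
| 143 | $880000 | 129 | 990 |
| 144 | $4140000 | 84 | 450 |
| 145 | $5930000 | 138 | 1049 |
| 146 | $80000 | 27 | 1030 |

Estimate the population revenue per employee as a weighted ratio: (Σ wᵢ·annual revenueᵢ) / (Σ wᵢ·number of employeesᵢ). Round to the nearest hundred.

50300

Σ wᵢ·y = 7920000×85 + 8110000×752 + 4050000×202 + 7160000×494 + 6180000×1084 + 8820000×62 + 7770000×909 + 880000×990 + 4140000×450 + 5930000×1049 + 80000×1030
  = 673200000 + 6098720000 + 818100000 + 3537040000 + 6699120000 + 546840000 + 7062930000 + 871200000 + 1863000000 + 6220570000 + 82400000 = 34473120000
Σ wᵢ·x = 122×85 + 128×752 + 67×202 + 143×494 + 54×1084 + 51×62 + 104×909 + 129×990 + 84×450 + 138×1049 + 27×1030
  = 10370 + 96256 + 13534 + 70642 + 58536 + 3162 + 94536 + 127710 + 37800 + 144762 + 27810 = 685118
Ratio = 34473120000 / 685118 = 50317.055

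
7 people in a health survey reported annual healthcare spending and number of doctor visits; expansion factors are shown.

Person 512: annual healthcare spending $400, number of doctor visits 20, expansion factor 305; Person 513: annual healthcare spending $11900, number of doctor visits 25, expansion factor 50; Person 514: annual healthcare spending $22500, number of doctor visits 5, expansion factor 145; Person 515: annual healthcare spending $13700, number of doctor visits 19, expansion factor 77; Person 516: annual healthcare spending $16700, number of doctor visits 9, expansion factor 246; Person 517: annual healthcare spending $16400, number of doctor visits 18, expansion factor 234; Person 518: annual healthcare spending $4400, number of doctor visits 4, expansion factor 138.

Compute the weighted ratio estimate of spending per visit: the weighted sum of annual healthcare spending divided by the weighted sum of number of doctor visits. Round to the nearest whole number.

823

Σ wᵢ·y = 400×305 + 11900×50 + 22500×145 + 13700×77 + 16700×246 + 16400×234 + 4400×138
  = 122000 + 595000 + 3262500 + 1054900 + 4108200 + 3837600 + 607200 = 13587400
Σ wᵢ·x = 20×305 + 25×50 + 5×145 + 19×77 + 9×246 + 18×234 + 4×138
  = 6100 + 1250 + 725 + 1463 + 2214 + 4212 + 552 = 16516
Ratio = 13587400 / 16516 = 822.68104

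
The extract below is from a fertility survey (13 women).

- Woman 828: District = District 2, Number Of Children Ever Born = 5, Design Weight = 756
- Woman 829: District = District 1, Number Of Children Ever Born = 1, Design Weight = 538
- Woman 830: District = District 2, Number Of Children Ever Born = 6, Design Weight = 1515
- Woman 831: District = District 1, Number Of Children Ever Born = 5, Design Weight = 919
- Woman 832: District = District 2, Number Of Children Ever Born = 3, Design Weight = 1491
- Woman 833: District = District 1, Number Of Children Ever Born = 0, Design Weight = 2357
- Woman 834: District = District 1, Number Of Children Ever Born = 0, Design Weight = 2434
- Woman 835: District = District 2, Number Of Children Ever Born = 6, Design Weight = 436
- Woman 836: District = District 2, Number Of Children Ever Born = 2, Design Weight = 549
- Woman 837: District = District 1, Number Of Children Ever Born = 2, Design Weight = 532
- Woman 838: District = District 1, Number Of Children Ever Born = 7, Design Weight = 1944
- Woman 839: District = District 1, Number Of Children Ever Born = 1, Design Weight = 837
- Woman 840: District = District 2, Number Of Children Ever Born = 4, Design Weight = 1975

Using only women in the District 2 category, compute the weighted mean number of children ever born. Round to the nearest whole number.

District 2 rows: 828, 830, 832, 835, 836, 840
Weighted sum = 5×756 + 6×1515 + 3×1491 + 6×436 + 2×549 + 4×1975
  = 3780 + 9090 + 4473 + 2616 + 1098 + 7900 = 28957
Sum of weights = 756 + 1515 + 1491 + 436 + 549 + 1975 = 6722
Weighted mean = 28957 / 6722 = 4.3077953

4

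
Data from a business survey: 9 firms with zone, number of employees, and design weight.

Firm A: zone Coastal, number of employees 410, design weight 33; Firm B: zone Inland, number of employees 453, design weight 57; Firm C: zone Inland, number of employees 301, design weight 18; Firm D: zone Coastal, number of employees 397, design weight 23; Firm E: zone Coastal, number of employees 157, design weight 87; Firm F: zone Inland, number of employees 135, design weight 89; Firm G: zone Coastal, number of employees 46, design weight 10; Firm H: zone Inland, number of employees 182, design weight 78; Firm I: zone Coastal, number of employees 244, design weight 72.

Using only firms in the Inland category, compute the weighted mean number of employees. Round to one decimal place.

Inland rows: B, C, F, H
Weighted sum = 453×57 + 301×18 + 135×89 + 182×78
  = 25821 + 5418 + 12015 + 14196 = 57450
Sum of weights = 57 + 18 + 89 + 78 = 242
Weighted mean = 57450 / 242 = 237.39669

237.4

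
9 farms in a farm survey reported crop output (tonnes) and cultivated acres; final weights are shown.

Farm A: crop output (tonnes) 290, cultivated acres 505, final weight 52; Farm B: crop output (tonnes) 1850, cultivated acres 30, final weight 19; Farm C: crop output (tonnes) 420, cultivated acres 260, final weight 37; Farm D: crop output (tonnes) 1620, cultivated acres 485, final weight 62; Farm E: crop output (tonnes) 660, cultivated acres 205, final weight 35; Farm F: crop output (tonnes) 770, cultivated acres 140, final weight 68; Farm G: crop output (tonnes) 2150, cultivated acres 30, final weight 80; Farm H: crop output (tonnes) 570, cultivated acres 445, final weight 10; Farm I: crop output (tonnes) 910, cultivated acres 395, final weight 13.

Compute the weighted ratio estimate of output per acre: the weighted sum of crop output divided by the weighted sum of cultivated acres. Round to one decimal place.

Σ wᵢ·y = 290×52 + 1850×19 + 420×37 + 1620×62 + 660×35 + 770×68 + 2150×80 + 570×10 + 910×13
  = 15080 + 35150 + 15540 + 100440 + 23100 + 52360 + 172000 + 5700 + 11830 = 431200
Σ wᵢ·x = 95200
Ratio = 431200 / 95200 = 4.5294118

4.5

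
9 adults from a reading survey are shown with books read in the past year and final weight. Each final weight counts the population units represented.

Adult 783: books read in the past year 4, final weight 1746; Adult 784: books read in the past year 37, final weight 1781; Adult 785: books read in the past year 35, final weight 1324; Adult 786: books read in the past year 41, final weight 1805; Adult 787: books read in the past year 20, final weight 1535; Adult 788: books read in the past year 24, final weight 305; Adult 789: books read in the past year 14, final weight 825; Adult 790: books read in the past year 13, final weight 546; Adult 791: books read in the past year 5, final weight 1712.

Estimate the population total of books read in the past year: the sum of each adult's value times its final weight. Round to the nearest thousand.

Weighted total = 4×1746 + 37×1781 + 35×1324 + 41×1805 + 20×1535 + 24×305 + 14×825 + 13×546 + 5×1712
  = 6984 + 65897 + 46340 + 74005 + 30700 + 7320 + 11550 + 7098 + 8560 = 258454

258000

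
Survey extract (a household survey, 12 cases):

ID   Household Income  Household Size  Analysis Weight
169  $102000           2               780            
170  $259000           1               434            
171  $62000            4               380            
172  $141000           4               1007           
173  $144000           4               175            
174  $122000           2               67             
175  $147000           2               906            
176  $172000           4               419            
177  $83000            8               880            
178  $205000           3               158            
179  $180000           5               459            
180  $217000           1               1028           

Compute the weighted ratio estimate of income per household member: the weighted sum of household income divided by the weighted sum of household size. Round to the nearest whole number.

44371

Σ wᵢ·y = 102000×780 + 259000×434 + 62000×380 + 141000×1007 + 144000×175 + 122000×67 + 147000×906 + 172000×419 + 83000×880 + 205000×158 + 180000×459 + 217000×1028
  = 79560000 + 112406000 + 23560000 + 141987000 + 25200000 + 8174000 + 133182000 + 72068000 + 73040000 + 32390000 + 82620000 + 223076000 = 1007263000
Σ wᵢ·x = 2×780 + 1×434 + 4×380 + 4×1007 + 4×175 + 2×67 + 2×906 + 4×419 + 8×880 + 3×158 + 5×459 + 1×1028
  = 1560 + 434 + 1520 + 4028 + 700 + 134 + 1812 + 1676 + 7040 + 474 + 2295 + 1028 = 22701
Ratio = 1007263000 / 22701 = 44370.865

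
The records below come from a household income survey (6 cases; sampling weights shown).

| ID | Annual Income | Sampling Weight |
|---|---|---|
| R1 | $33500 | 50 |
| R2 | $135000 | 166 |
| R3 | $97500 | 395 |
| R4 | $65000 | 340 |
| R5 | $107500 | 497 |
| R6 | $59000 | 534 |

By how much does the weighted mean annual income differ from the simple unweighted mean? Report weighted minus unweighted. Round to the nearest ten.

Unweighted sum = 33500 + 135000 + 97500 + 65000 + 107500 + 59000 = 497500
Unweighted mean = 497500 / 6 = 82916.667
Weighted sum = 33500×50 + 135000×166 + 97500×395 + 65000×340 + 107500×497 + 59000×534
  = 169631000
Sum of weights = 50 + 166 + 395 + 340 + 497 + 534 = 1982
Weighted mean = 169631000 / 1982 = 85585.772
Difference (weighted minus unweighted) = 2669.1053

2670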